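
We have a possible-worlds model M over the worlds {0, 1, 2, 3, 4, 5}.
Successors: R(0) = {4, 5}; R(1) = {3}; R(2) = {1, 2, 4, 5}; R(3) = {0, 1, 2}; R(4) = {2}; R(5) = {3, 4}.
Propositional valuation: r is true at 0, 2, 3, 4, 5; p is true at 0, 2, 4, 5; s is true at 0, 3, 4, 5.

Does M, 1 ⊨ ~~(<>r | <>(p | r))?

At 1: ~(<>r | <>(p | r)) is false, so ~~(<>r | <>(p | r)) is true.
  At 1: <>r | <>(p | r) is true, so ~(<>r | <>(p | r)) is false.
    At 1: <>r is true, <>(p | r) is true, so <>r | <>(p | r) is true.
      At 1: <>r requires r at some successor in {3}.
        r holds at 3, so <>r is true at 1.
      At 1: <>(p | r) requires p | r at some successor in {3}.
        p | r holds at 3, so <>(p | r) is true at 1.

Yes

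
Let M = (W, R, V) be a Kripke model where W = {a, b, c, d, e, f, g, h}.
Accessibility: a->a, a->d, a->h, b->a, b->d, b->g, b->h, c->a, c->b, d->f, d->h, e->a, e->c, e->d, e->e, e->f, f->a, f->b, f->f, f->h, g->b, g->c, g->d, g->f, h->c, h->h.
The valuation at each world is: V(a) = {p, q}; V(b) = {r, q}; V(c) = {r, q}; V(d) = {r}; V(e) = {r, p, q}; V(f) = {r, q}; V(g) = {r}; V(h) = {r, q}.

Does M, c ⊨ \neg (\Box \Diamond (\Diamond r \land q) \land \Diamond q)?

No

At c: \Box \Diamond (\Diamond r \land q) \land \Diamond q is true, so \neg (\Box \Diamond (\Diamond r \land q) \land \Diamond q) is false.
  At c: \Box \Diamond (\Diamond r \land q) is true, \Diamond q is true, so \Box \Diamond (\Diamond r \land q) \land \Diamond q is true.
    At c: \Box \Diamond (\Diamond r \land q) requires \Diamond (\Diamond r \land q) at every successor {a, b}.
      At a: \Diamond (\Diamond r \land q) is true.
      At b: \Diamond (\Diamond r \land q) is true.
    So \Box \Diamond (\Diamond r \land q) is true at c.
    At c: \Diamond q requires q at some successor in {a, b}.
      q holds at a, so \Diamond q is true at c.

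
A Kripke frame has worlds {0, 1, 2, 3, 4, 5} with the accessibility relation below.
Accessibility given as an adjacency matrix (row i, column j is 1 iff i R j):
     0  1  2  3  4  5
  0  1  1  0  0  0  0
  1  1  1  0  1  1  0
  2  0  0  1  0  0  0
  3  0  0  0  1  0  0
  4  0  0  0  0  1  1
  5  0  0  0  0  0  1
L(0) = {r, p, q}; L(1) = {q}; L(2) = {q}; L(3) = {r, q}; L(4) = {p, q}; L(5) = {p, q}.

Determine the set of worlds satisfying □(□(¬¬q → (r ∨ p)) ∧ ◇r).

Let φ = □(□(¬¬q → (r ∨ p)) ∧ ◇r). Evaluate φ at each world:
  0 (successors {0, 1}): φ is false.
  1 (successors {0, 1, 3, 4}): φ is false.
  2 (successors {2}): φ is false.
  3 (successors {3}): φ is true.
  4 (successors {4, 5}): φ is false.
  5 (successors {5}): φ is false.
For instance, at 4:
  At 4: □(□(¬¬q → (r ∨ p)) ∧ ◇r) requires □(¬¬q → (r ∨ p)) ∧ ◇r at every successor {4, 5}.
    □(¬¬q → (r ∨ p)) ∧ ◇r fails at 4, so □(□(¬¬q → (r ∨ p)) ∧ ◇r) is false at 4.
      At 4: □(¬¬q → (r ∨ p)) is true, ◇r is false, so □(¬¬q → (r ∨ p)) ∧ ◇r is false.
Satisfying worlds: {3}

3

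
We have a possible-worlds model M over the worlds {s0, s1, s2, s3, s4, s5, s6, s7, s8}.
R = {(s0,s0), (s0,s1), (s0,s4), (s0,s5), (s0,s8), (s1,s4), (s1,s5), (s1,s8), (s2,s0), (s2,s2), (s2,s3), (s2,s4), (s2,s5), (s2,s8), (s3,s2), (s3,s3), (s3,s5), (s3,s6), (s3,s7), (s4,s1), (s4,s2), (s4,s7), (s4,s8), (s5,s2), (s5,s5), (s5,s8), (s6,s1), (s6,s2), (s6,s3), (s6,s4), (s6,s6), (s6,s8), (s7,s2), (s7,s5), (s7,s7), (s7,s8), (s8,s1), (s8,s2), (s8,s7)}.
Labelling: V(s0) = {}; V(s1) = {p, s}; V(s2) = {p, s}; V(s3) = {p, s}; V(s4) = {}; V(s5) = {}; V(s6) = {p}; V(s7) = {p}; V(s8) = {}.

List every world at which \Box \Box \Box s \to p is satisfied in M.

Let φ = \Box \Box \Box s \to p. Evaluate φ at each world:
  s0 (successors {s0, s1, s4, s5, s8}): φ is true.
  s1 (successors {s4, s5, s8}): φ is true.
  s2 (successors {s0, s2, s3, s4, s5, s8}): φ is true.
  s3 (successors {s2, s3, s5, s6, s7}): φ is true.
  s4 (successors {s1, s2, s7, s8}): φ is true.
  s5 (successors {s2, s5, s8}): φ is true.
  s6 (successors {s1, s2, s3, s4, s6, s8}): φ is true.
  s7 (successors {s2, s5, s7, s8}): φ is true.
  s8 (successors {s1, s2, s7}): φ is true.
For instance, at s1:
  At s1: \Box \Box \Box s is false, p is true, so \Box \Box \Box s \to p is true.
    At s1: \Box \Box \Box s requires \Box \Box s at every successor {s4, s5, s8}.
      \Box \Box s fails at s4, so \Box \Box \Box s is false at s1.
Satisfying worlds: {s0, s1, s2, s3, s4, s5, s6, s7, s8}

s0, s1, s2, s3, s4, s5, s6, s7, s8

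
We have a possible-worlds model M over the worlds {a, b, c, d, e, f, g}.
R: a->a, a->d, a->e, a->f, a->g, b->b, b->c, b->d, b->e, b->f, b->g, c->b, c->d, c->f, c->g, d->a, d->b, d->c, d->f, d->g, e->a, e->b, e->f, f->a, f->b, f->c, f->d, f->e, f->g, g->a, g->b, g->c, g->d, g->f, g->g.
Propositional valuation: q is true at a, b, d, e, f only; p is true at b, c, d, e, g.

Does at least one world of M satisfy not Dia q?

Let φ = not Dia q. Evaluate φ at each world:
  a (successors {a, d, e, f, g}): φ is false.
  b (successors {b, c, d, e, f, g}): φ is false.
  c (successors {b, d, f, g}): φ is false.
  d (successors {a, b, c, f, g}): φ is false.
  e (successors {a, b, f}): φ is false.
  f (successors {a, b, c, d, e, g}): φ is false.
  g (successors {a, b, c, d, f, g}): φ is false.
For instance, at b:
  At b: Dia q is true, so not Dia q is false.
    At b: Dia q requires q at some successor in {b, c, d, e, f, g}.
      q holds at b, so Dia q is true at b.

No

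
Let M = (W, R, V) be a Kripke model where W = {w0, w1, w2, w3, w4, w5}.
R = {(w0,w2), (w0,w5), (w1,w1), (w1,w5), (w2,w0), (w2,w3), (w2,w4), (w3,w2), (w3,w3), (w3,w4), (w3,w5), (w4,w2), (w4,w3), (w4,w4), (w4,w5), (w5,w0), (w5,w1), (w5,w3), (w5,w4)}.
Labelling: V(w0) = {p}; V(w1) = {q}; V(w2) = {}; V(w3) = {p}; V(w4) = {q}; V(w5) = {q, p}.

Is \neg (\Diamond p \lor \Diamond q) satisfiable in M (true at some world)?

No

Let φ = \neg (\Diamond p \lor \Diamond q). Evaluate φ at each world:
  w0 (successors {w2, w5}): φ is false.
  w1 (successors {w1, w5}): φ is false.
  w2 (successors {w0, w3, w4}): φ is false.
  w3 (successors {w2, w3, w4, w5}): φ is false.
  w4 (successors {w2, w3, w4, w5}): φ is false.
  w5 (successors {w0, w1, w3, w4}): φ is false.
For instance, at w2:
  At w2: \Diamond p \lor \Diamond q is true, so \neg (\Diamond p \lor \Diamond q) is false.
    At w2: \Diamond p is true, \Diamond q is true, so \Diamond p \lor \Diamond q is true.
      At w2: \Diamond p requires p at some successor in {w0, w3, w4}.
        p holds at w0, so \Diamond p is true at w2.
      At w2: \Diamond q requires q at some successor in {w0, w3, w4}.
        q holds at w4, so \Diamond q is true at w2.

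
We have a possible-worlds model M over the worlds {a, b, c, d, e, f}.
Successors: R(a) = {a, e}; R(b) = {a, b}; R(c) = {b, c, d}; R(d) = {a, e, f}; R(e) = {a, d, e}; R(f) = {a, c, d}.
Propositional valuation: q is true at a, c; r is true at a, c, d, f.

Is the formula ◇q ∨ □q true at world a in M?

Yes

Recall that □ψ holds at a world iff ψ holds at every accessible world, and ◇ψ holds iff ψ holds at some accessible world.
At a: ◇q is true, □q is false, so ◇q ∨ □q is true.
  At a: ◇q requires q at some successor in {a, e}.
    q holds at a, so ◇q is true at a.
  At a: □q requires q at every successor {a, e}.
    q fails at e, so □q is false at a.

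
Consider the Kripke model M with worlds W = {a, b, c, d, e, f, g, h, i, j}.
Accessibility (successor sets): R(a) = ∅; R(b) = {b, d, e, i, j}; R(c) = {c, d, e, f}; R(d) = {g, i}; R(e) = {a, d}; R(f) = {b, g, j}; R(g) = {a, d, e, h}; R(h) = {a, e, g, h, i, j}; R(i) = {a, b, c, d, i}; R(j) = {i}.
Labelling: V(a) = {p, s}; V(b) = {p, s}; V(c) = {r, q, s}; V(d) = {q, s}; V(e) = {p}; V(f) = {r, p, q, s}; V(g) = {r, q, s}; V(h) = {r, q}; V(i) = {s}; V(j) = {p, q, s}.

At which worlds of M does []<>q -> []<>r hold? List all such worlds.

a, b, d, e, f, g, h, i, j

Let φ = []<>q -> []<>r. Evaluate φ at each world:
  a (successors ∅): φ is true.
  b (successors {b, d, e, i, j}): φ is true.
  c (successors {c, d, e, f}): φ is false.
  d (successors {g, i}): φ is true.
  e (successors {a, d}): φ is true.
  f (successors {b, g, j}): φ is true.
  g (successors {a, d, e, h}): φ is true.
  h (successors {a, e, g, h, i, j}): φ is true.
  i (successors {a, b, c, d, i}): φ is true.
  j (successors {i}): φ is true.
For instance, at b:
  At b: []<>q is false, []<>r is false, so []<>q -> []<>r is true.
    At b: []<>q requires <>q at every successor {b, d, e, i, j}.
      <>q fails at j, so []<>q is false at b.
    At b: []<>r requires <>r at every successor {b, d, e, i, j}.
      <>r fails at b, so []<>r is false at b.
Satisfying worlds: {a, b, d, e, f, g, h, i, j}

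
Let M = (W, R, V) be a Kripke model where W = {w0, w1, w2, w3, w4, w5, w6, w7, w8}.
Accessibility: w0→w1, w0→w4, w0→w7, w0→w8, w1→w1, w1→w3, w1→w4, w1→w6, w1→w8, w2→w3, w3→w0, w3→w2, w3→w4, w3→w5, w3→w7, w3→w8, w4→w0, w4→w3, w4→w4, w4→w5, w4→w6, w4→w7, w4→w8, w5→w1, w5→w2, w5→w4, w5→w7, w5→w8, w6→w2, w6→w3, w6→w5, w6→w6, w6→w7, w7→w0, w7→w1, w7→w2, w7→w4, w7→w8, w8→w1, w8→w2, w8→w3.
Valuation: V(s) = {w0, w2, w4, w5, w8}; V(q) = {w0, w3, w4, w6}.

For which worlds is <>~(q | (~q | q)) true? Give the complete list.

none

Let φ = <>~(q | (~q | q)). Evaluate φ at each world:
  w0 (successors {w1, w4, w7, w8}): φ is false.
  w1 (successors {w1, w3, w4, w6, w8}): φ is false.
  w2 (successors {w3}): φ is false.
  w3 (successors {w0, w2, w4, w5, w7, w8}): φ is false.
  w4 (successors {w0, w3, w4, w5, w6, w7, w8}): φ is false.
  w5 (successors {w1, w2, w4, w7, w8}): φ is false.
  w6 (successors {w2, w3, w5, w6, w7}): φ is false.
  w7 (successors {w0, w1, w2, w4, w8}): φ is false.
  w8 (successors {w1, w2, w3}): φ is false.
For instance, at w0:
  At w0: <>~(q | (~q | q)) requires ~(q | (~q | q)) at some successor in {w1, w4, w7, w8}.
    At w1: ~(q | (~q | q)) is false.
    At w4: ~(q | (~q | q)) is false.
    At w7: ~(q | (~q | q)) is false.
    At w8: ~(q | (~q | q)) is false.
  So <>~(q | (~q | q)) is false at w0.
Satisfying worlds: none.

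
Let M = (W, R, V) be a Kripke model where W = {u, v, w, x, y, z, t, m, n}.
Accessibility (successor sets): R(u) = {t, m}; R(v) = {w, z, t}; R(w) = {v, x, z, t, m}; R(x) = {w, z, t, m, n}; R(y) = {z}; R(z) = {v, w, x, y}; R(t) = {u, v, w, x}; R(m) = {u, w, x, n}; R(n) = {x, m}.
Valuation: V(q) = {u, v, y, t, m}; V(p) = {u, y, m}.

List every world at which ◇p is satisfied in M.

u, w, x, z, t, m, n

Let φ = ◇p. Evaluate φ at each world:
  u (successors {t, m}): φ is true.
  v (successors {w, z, t}): φ is false.
  w (successors {v, x, z, t, m}): φ is true.
  x (successors {w, z, t, m, n}): φ is true.
  y (successors {z}): φ is false.
  z (successors {v, w, x, y}): φ is true.
  t (successors {u, v, w, x}): φ is true.
  m (successors {u, w, x, n}): φ is true.
  n (successors {x, m}): φ is true.
For instance, at t:
  At t: ◇p requires p at some successor in {u, v, w, x}.
    p holds at u, so ◇p is true at t.
Satisfying worlds: {u, w, x, z, t, m, n}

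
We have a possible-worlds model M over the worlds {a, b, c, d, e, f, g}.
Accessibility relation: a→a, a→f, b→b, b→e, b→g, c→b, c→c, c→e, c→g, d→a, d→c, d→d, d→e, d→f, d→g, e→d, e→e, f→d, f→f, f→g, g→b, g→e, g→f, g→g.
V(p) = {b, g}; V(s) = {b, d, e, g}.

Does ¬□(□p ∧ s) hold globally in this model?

Yes

Let φ = ¬□(□p ∧ s). Evaluate φ at each world:
  a (successors {a, f}): φ is true.
  b (successors {b, e, g}): φ is true.
  c (successors {b, c, e, g}): φ is true.
  d (successors {a, c, d, e, f, g}): φ is true.
  e (successors {d, e}): φ is true.
  f (successors {d, f, g}): φ is true.
  g (successors {b, e, f, g}): φ is true.
For instance, at f:
  At f: □(□p ∧ s) is false, so ¬□(□p ∧ s) is true.
    At f: □(□p ∧ s) requires □p ∧ s at every successor {d, f, g}.
      □p ∧ s fails at d, so □(□p ∧ s) is false at f.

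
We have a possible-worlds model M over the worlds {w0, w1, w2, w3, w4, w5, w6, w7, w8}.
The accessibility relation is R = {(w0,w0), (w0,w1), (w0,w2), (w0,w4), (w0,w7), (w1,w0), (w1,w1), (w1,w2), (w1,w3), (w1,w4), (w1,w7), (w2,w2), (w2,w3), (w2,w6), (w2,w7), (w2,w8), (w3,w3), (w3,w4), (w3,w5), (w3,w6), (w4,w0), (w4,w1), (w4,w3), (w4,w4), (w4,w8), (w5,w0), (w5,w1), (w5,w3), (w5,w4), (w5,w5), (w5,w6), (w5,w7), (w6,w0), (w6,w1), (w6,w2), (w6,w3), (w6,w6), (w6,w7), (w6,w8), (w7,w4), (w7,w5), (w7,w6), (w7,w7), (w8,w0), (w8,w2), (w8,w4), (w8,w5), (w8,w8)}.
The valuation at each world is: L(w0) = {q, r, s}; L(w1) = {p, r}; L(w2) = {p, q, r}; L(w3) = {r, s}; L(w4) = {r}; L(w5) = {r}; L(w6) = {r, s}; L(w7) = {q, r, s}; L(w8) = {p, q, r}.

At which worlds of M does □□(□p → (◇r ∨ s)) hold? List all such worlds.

w0, w1, w2, w3, w4, w5, w6, w7, w8

Let φ = □□(□p → (◇r ∨ s)). Evaluate φ at each world:
  w0 (successors {w0, w1, w2, w4, w7}): φ is true.
  w1 (successors {w0, w1, w2, w3, w4, w7}): φ is true.
  w2 (successors {w2, w3, w6, w7, w8}): φ is true.
  w3 (successors {w3, w4, w5, w6}): φ is true.
  w4 (successors {w0, w1, w3, w4, w8}): φ is true.
  w5 (successors {w0, w1, w3, w4, w5, w6, w7}): φ is true.
  w6 (successors {w0, w1, w2, w3, w6, w7, w8}): φ is true.
  w7 (successors {w4, w5, w6, w7}): φ is true.
  w8 (successors {w0, w2, w4, w5, w8}): φ is true.
For instance, at w8:
  At w8: □□(□p → (◇r ∨ s)) requires □(□p → (◇r ∨ s)) at every successor {w0, w2, w4, w5, w8}.
    At w0: □(□p → (◇r ∨ s)) is true.
    At w2: □(□p → (◇r ∨ s)) is true.
    At w4: □(□p → (◇r ∨ s)) is true.
    At w5: □(□p → (◇r ∨ s)) is true.
    At w8: □(□p → (◇r ∨ s)) is true.
  So □□(□p → (◇r ∨ s)) is true at w8.
Satisfying worlds: {w0, w1, w2, w3, w4, w5, w6, w7, w8}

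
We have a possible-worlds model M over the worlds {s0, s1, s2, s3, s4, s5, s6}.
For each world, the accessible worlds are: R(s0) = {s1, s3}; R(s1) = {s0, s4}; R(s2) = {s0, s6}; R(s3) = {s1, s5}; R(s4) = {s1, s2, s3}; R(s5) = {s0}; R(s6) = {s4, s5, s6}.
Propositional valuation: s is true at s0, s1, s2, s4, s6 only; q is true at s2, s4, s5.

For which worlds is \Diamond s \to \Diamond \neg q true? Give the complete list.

s0, s1, s2, s3, s4, s5, s6

Recall that \Diamond ψ holds at a world iff ψ holds at some accessible world.
Let φ = \Diamond s \to \Diamond \neg q. Evaluate φ at each world:
  s0 (successors {s1, s3}): φ is true.
  s1 (successors {s0, s4}): φ is true.
  s2 (successors {s0, s6}): φ is true.
  s3 (successors {s1, s5}): φ is true.
  s4 (successors {s1, s2, s3}): φ is true.
  s5 (successors {s0}): φ is true.
  s6 (successors {s4, s5, s6}): φ is true.
For instance, at s0:
  At s0: \Diamond s is true, \Diamond \neg q is true, so \Diamond s \to \Diamond \neg q is true.
    At s0: \Diamond s requires s at some successor in {s1, s3}.
      s holds at s1, so \Diamond s is true at s0.
    At s0: \Diamond \neg q requires \neg q at some successor in {s1, s3}.
      \neg q holds at s1, so \Diamond \neg q is true at s0.
Satisfying worlds: {s0, s1, s2, s3, s4, s5, s6}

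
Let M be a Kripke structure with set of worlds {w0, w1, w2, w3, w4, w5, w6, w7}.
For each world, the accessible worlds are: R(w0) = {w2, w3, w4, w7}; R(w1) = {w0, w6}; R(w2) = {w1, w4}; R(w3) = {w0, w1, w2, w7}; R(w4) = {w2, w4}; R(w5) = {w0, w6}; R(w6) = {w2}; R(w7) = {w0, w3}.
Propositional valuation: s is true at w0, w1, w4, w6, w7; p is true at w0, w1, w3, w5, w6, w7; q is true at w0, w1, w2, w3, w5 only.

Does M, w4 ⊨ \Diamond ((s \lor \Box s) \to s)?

Yes

At w4: \Diamond ((s \lor \Box s) \to s) requires (s \lor \Box s) \to s at some successor in {w2, w4}.
  (s \lor \Box s) \to s holds at w4, so \Diamond ((s \lor \Box s) \to s) is true at w4.
    At w4: s \lor \Box s is true, s is true, so (s \lor \Box s) \to s is true.
      At w4: s is true, \Box s is false, so s \lor \Box s is true.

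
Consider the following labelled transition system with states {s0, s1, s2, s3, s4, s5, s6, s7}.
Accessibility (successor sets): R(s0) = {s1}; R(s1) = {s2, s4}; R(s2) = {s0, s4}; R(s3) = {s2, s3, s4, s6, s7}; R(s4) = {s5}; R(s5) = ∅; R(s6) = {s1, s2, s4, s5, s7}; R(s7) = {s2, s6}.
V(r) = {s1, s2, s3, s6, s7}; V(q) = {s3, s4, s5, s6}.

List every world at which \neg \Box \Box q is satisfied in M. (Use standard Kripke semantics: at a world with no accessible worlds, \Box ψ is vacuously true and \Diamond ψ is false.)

Let φ = \neg \Box \Box q. Evaluate φ at each world:
  s0 (successors {s1}): φ is true.
  s1 (successors {s2, s4}): φ is true.
  s2 (successors {s0, s4}): φ is true.
  s3 (successors {s2, s3, s4, s6, s7}): φ is true.
  s4 (successors {s5}): φ is false.
  s5 (successors ∅): φ is false.
  s6 (successors {s1, s2, s4, s5, s7}): φ is true.
  s7 (successors {s2, s6}): φ is true.
For instance, at s4:
  At s4: \Box \Box q is true, so \neg \Box \Box q is false.
    At s4: \Box \Box q requires \Box q at every successor {s5}.
      At s5: \Box q is true.
    So \Box \Box q is true at s4.
Satisfying worlds: {s0, s1, s2, s3, s6, s7}

s0, s1, s2, s3, s6, s7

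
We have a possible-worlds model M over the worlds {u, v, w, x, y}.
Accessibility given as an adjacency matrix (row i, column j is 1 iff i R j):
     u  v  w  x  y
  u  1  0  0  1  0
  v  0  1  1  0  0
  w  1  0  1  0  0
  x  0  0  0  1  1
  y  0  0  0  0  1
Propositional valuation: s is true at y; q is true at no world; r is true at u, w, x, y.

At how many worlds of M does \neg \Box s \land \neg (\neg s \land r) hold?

Recall that \Box ψ holds at a world iff ψ holds at every accessible world, and \Diamond ψ holds iff ψ holds at some accessible world.
Let φ = \neg \Box s \land \neg (\neg s \land r). Evaluate φ at each world:
  u (successors {u, x}): φ is false.
  v (successors {v, w}): φ is true.
  w (successors {u, w}): φ is false.
  x (successors {x, y}): φ is false.
  y (successors {y}): φ is false.
For instance, at x:
  At x: \neg \Box s is true, \neg (\neg s \land r) is false, so \neg \Box s \land \neg (\neg s \land r) is false.
    At x: \Box s is false, so \neg \Box s is true.
      At x: \Box s requires s at every successor {x, y}.
        s fails at x, so \Box s is false at x.
Satisfying worlds: {v}

1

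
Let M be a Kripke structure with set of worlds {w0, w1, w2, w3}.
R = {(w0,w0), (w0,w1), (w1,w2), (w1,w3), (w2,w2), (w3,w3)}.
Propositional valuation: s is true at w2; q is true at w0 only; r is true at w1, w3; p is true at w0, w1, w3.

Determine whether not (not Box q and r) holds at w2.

Yes

At w2: not Box q and r is false, so not (not Box q and r) is true.
  At w2: not Box q is true, r is false, so not Box q and r is false.
    At w2: Box q is false, so not Box q is true.
      At w2: Box q requires q at every successor {w2}.
        q fails at w2, so Box q is false at w2.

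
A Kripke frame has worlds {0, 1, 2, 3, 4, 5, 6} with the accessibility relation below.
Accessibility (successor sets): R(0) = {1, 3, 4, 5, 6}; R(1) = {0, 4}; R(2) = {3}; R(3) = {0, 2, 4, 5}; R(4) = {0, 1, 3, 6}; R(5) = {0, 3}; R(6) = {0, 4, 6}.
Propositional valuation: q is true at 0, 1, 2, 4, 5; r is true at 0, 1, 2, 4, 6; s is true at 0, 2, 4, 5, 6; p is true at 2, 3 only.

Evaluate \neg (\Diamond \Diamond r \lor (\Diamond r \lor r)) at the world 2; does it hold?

No

Recall that \Diamond ψ holds at a world iff ψ holds at some accessible world.
At 2: \Diamond \Diamond r \lor (\Diamond r \lor r) is true, so \neg (\Diamond \Diamond r \lor (\Diamond r \lor r)) is false.
  At 2: \Diamond \Diamond r is true, \Diamond r \lor r is true, so \Diamond \Diamond r \lor (\Diamond r \lor r) is true.
    At 2: \Diamond \Diamond r requires \Diamond r at some successor in {3}.
      \Diamond r holds at 3, so \Diamond \Diamond r is true at 2.
    At 2: \Diamond r is false, r is true, so \Diamond r \lor r is true.
      At 2: \Diamond r requires r at some successor in {3}.
        At 3: r is false.
      So \Diamond r is false at 2.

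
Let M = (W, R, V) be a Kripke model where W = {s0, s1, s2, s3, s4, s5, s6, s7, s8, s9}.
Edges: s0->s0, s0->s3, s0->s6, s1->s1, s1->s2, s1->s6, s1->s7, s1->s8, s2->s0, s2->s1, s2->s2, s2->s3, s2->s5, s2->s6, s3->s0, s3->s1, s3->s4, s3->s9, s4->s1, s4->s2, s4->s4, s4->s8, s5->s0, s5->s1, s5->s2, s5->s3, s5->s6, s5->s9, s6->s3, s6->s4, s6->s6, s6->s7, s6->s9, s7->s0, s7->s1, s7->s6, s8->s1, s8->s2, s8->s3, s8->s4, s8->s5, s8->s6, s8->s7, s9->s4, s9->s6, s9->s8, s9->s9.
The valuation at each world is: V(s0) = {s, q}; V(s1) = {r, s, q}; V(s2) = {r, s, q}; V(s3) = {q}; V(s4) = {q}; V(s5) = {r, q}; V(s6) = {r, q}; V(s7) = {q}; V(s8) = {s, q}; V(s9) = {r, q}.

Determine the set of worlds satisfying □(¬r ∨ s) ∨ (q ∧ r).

Let φ = □(¬r ∨ s) ∨ (q ∧ r). Evaluate φ at each world:
  s0 (successors {s0, s3, s6}): φ is false.
  s1 (successors {s1, s2, s6, s7, s8}): φ is true.
  s2 (successors {s0, s1, s2, s3, s5, s6}): φ is true.
  s3 (successors {s0, s1, s4, s9}): φ is false.
  s4 (successors {s1, s2, s4, s8}): φ is true.
  s5 (successors {s0, s1, s2, s3, s6, s9}): φ is true.
  s6 (successors {s3, s4, s6, s7, s9}): φ is true.
  s7 (successors {s0, s1, s6}): φ is false.
  s8 (successors {s1, s2, s3, s4, s5, s6, s7}): φ is false.
  s9 (successors {s4, s6, s8, s9}): φ is true.
For instance, at s1:
  At s1: □(¬r ∨ s) is false, q ∧ r is true, so □(¬r ∨ s) ∨ (q ∧ r) is true.
    At s1: □(¬r ∨ s) requires ¬r ∨ s at every successor {s1, s2, s6, s7, s8}.
      ¬r ∨ s fails at s6, so □(¬r ∨ s) is false at s1.
Satisfying worlds: {s1, s2, s4, s5, s6, s9}

s1, s2, s4, s5, s6, s9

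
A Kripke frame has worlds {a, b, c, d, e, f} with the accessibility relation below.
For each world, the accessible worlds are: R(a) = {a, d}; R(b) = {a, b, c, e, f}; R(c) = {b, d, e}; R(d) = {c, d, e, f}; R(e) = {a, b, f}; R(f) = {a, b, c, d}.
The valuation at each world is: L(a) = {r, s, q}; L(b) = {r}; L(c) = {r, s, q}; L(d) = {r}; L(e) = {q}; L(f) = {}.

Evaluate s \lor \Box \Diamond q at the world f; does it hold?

Yes

Recall that \Box ψ holds at a world iff ψ holds at every accessible world, and \Diamond ψ holds iff ψ holds at some accessible world.
At f: s is false, \Box \Diamond q is true, so s \lor \Box \Diamond q is true.
  At f: \Box \Diamond q requires \Diamond q at every successor {a, b, c, d}.
    At a: \Diamond q is true.
    At b: \Diamond q is true.
    At c: \Diamond q is true.
    At d: \Diamond q is true.
  So \Box \Diamond q is true at f.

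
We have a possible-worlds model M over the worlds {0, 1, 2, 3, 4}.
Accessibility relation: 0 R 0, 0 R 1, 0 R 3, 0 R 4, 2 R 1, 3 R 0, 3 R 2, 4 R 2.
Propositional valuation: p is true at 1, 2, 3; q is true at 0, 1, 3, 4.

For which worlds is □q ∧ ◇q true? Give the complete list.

0, 2

Let φ = □q ∧ ◇q. Evaluate φ at each world:
  0 (successors {0, 1, 3, 4}): φ is true.
  1 (successors ∅): φ is false.
  2 (successors {1}): φ is true.
  3 (successors {0, 2}): φ is false.
  4 (successors {2}): φ is false.
For instance, at 2:
  At 2: □q is true, ◇q is true, so □q ∧ ◇q is true.
    At 2: □q requires q at every successor {1}.
      At 1: q is true.
    So □q is true at 2.
    At 2: ◇q requires q at some successor in {1}.
      q holds at 1, so ◇q is true at 2.
Satisfying worlds: {0, 2}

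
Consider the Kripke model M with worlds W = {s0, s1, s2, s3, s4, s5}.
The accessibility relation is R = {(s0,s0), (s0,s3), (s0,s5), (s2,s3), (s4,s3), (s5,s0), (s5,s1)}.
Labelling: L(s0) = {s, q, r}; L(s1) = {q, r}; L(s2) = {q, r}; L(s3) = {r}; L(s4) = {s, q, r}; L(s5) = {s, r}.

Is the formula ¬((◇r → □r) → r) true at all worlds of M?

No

Recall that □ψ holds at a world iff ψ holds at every accessible world, and ◇ψ holds iff ψ holds at some accessible world.
Let φ = ¬((◇r → □r) → r). Evaluate φ at each world:
  s0 (successors {s0, s3, s5}): φ is false.
  s1 (successors ∅): φ is false.
  s2 (successors {s3}): φ is false.
  s3 (successors ∅): φ is false.
  s4 (successors {s3}): φ is false.
  s5 (successors {s0, s1}): φ is false.
Detail at s0 (counterexample):
  At s0: (◇r → □r) → r is true, so ¬((◇r → □r) → r) is false.
    At s0: ◇r → □r is true, r is true, so (◇r → □r) → r is true.
      At s0: ◇r is true, □r is true, so ◇r → □r is true.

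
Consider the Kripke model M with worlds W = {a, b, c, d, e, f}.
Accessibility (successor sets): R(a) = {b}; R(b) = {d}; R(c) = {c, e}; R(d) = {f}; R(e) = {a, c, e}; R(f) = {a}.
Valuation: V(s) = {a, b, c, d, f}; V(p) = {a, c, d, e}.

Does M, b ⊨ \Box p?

Recall that \Box ψ holds at a world iff ψ holds at every accessible world, and \Diamond ψ holds iff ψ holds at some accessible world.
At b: \Box p requires p at every successor {d}.
  At d: p is true.
So \Box p is true at b.

Yes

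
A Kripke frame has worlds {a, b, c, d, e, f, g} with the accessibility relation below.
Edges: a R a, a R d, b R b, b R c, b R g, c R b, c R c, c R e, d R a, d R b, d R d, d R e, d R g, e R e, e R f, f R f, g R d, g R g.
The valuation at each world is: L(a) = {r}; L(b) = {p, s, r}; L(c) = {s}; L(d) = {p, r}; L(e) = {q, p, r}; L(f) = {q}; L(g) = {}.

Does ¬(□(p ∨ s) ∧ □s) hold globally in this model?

Yes

Recall that □ψ holds at a world iff ψ holds at every accessible world, and ◇ψ holds iff ψ holds at some accessible world.
Let φ = ¬(□(p ∨ s) ∧ □s). Evaluate φ at each world:
  a (successors {a, d}): φ is true.
  b (successors {b, c, g}): φ is true.
  c (successors {b, c, e}): φ is true.
  d (successors {a, b, d, e, g}): φ is true.
  e (successors {e, f}): φ is true.
  f (successors {f}): φ is true.
  g (successors {d, g}): φ is true.
For instance, at f:
  At f: □(p ∨ s) ∧ □s is false, so ¬(□(p ∨ s) ∧ □s) is true.
    At f: □(p ∨ s) is false, □s is false, so □(p ∨ s) ∧ □s is false.
      At f: □(p ∨ s) requires p ∨ s at every successor {f}.
        p ∨ s fails at f, so □(p ∨ s) is false at f.
      At f: □s requires s at every successor {f}.
        s fails at f, so □s is false at f.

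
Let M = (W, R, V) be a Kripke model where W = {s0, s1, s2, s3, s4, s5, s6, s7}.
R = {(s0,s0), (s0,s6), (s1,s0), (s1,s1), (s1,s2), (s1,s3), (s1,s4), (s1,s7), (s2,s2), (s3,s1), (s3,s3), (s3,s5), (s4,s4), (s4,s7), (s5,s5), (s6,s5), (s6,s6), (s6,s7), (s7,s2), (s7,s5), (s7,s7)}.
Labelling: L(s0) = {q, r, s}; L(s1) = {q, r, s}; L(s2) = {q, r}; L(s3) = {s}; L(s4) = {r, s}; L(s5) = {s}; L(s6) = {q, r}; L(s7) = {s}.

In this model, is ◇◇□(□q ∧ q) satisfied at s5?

At s5: ◇◇□(□q ∧ q) requires ◇□(□q ∧ q) at some successor in {s5}.
  At s5: ◇□(□q ∧ q) is false.
So ◇◇□(□q ∧ q) is false at s5.

No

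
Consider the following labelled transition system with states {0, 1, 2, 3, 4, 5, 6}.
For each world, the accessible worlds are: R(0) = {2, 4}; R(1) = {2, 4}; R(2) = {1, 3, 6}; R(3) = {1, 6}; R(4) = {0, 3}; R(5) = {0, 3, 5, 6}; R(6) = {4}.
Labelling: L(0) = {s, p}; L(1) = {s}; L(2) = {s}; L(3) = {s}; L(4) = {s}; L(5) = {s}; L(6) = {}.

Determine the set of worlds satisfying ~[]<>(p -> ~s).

Recall that []ψ holds at a world iff ψ holds at every accessible world, and <>ψ holds iff ψ holds at some accessible world.
Let φ = ~[]<>(p -> ~s). Evaluate φ at each world:
  0 (successors {2, 4}): φ is false.
  1 (successors {2, 4}): φ is false.
  2 (successors {1, 3, 6}): φ is false.
  3 (successors {1, 6}): φ is false.
  4 (successors {0, 3}): φ is false.
  5 (successors {0, 3, 5, 6}): φ is false.
  6 (successors {4}): φ is false.
For instance, at 0:
  At 0: []<>(p -> ~s) is true, so ~[]<>(p -> ~s) is false.
    At 0: []<>(p -> ~s) requires <>(p -> ~s) at every successor {2, 4}.
      At 2: <>(p -> ~s) is true.
      At 4: <>(p -> ~s) is true.
    So []<>(p -> ~s) is true at 0.
Satisfying worlds: none.

none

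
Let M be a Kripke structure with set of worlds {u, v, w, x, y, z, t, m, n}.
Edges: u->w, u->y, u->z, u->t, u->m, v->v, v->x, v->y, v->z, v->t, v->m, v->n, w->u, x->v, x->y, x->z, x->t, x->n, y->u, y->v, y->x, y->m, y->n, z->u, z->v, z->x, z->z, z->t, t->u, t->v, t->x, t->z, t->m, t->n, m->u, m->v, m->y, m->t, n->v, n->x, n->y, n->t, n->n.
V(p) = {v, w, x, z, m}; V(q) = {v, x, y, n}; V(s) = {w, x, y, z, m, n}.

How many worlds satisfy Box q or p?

5

Recall that Box ψ holds at a world iff ψ holds at every accessible world, and Dia ψ holds iff ψ holds at some accessible world.
Let φ = Box q or p. Evaluate φ at each world:
  u (successors {w, y, z, t, m}): φ is false.
  v (successors {v, x, y, z, t, m, n}): φ is true.
  w (successors {u}): φ is true.
  x (successors {v, y, z, t, n}): φ is true.
  y (successors {u, v, x, m, n}): φ is false.
  z (successors {u, v, x, z, t}): φ is true.
  t (successors {u, v, x, z, m, n}): φ is false.
  m (successors {u, v, y, t}): φ is true.
  n (successors {v, x, y, t, n}): φ is false.
For instance, at x:
  At x: Box q is false, p is true, so Box q or p is true.
    At x: Box q requires q at every successor {v, y, z, t, n}.
      q fails at z, so Box q is false at x.
Satisfying worlds: {v, w, x, z, m}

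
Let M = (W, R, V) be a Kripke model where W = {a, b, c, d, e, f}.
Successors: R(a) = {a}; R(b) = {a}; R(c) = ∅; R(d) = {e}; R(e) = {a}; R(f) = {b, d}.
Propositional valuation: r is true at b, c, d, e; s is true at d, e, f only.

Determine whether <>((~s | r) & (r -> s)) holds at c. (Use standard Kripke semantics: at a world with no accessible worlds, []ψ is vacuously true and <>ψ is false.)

At c: no accessible worlds, so <>((~s | r) & (r -> s)) is false.

No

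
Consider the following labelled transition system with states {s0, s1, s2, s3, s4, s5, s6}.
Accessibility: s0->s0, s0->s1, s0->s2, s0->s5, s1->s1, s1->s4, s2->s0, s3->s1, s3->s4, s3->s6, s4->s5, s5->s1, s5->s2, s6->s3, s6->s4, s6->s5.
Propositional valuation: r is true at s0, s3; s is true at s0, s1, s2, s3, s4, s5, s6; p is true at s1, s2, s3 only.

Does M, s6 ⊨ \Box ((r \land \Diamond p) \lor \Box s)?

Yes

At s6: \Box ((r \land \Diamond p) \lor \Box s) requires (r \land \Diamond p) \lor \Box s at every successor {s3, s4, s5}.
    At s3: r \land \Diamond p is true, \Box s is true, so (r \land \Diamond p) \lor \Box s is true.
      At s3: r is true, \Diamond p is true, so r \land \Diamond p is true.
      At s3: \Box s requires s at every successor {s1, s4, s6}.
        At s1: s is true.
        At s4: s is true.
        At s6: s is true.
      So \Box s is true at s3.
    At s4: r \land \Diamond p is false, \Box s is true, so (r \land \Diamond p) \lor \Box s is true.
      At s4: r is false, \Diamond p is false, so r \land \Diamond p is false.
      At s4: \Box s requires s at every successor {s5}.
        At s5: s is true.
      So \Box s is true at s4.
    At s5: r \land \Diamond p is false, \Box s is true, so (r \land \Diamond p) \lor \Box s is true.
      At s5: r is false, \Diamond p is true, so r \land \Diamond p is false.
      At s5: \Box s requires s at every successor {s1, s2}.
        At s1: s is true.
        At s2: s is true.
      So \Box s is true at s5.
So \Box ((r \land \Diamond p) \lor \Box s) is true at s6.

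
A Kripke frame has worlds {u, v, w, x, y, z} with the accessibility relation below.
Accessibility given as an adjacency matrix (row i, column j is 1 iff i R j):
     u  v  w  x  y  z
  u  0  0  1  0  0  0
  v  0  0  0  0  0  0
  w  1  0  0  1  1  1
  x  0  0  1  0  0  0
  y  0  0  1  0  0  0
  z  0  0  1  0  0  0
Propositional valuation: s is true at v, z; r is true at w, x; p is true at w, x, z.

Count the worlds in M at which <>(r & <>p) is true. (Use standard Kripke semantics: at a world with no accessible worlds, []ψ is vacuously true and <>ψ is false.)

5

Let φ = <>(r & <>p). Evaluate φ at each world:
  u (successors {w}): φ is true.
  v (successors ∅): φ is false.
  w (successors {u, x, y, z}): φ is true.
  x (successors {w}): φ is true.
  y (successors {w}): φ is true.
  z (successors {w}): φ is true.
For instance, at w:
  At w: <>(r & <>p) requires r & <>p at some successor in {u, x, y, z}.
    r & <>p holds at x, so <>(r & <>p) is true at w.
      At x: r is true, <>p is true, so r & <>p is true.
Satisfying worlds: {u, w, x, y, z}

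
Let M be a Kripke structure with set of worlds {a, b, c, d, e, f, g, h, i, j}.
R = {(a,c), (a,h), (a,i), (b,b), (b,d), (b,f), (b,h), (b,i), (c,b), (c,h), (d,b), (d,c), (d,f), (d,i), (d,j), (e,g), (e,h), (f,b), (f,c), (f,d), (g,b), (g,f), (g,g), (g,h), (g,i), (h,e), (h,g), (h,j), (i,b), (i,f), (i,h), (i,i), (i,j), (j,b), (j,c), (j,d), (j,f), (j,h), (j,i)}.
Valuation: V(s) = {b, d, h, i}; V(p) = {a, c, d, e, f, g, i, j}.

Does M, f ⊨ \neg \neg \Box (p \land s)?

No

Recall that \Box ψ holds at a world iff ψ holds at every accessible world, and \Diamond ψ holds iff ψ holds at some accessible world.
At f: \neg \Box (p \land s) is true, so \neg \neg \Box (p \land s) is false.
  At f: \Box (p \land s) is false, so \neg \Box (p \land s) is true.
    At f: \Box (p \land s) requires p \land s at every successor {b, c, d}.
      p \land s fails at b, so \Box (p \land s) is false at f.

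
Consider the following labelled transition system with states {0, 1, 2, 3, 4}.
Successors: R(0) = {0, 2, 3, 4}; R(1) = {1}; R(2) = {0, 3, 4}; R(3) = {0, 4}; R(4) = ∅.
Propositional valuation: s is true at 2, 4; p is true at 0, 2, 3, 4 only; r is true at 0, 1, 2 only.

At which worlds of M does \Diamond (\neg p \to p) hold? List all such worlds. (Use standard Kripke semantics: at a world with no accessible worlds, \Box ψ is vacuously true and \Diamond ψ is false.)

0, 2, 3

Let φ = \Diamond (\neg p \to p). Evaluate φ at each world:
  0 (successors {0, 2, 3, 4}): φ is true.
  1 (successors {1}): φ is false.
  2 (successors {0, 3, 4}): φ is true.
  3 (successors {0, 4}): φ is true.
  4 (successors ∅): φ is false.
For instance, at 1:
  At 1: \Diamond (\neg p \to p) requires \neg p \to p at some successor in {1}.
    At 1: \neg p \to p is false.
  So \Diamond (\neg p \to p) is false at 1.
Satisfying worlds: {0, 2, 3}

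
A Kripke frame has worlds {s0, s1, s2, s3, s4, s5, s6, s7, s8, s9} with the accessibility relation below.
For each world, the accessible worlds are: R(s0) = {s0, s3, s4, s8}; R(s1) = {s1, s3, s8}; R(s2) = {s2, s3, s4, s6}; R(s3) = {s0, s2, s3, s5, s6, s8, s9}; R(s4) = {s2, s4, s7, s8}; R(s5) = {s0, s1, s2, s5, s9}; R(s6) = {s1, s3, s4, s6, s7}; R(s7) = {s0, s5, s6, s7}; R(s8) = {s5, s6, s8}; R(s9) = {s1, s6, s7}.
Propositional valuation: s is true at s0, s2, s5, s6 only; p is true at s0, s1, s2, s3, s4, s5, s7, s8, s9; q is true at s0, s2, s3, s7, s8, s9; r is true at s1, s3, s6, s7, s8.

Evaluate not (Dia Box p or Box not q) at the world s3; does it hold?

At s3: Dia Box p or Box not q is true, so not (Dia Box p or Box not q) is false.
  At s3: Dia Box p is true, Box not q is false, so Dia Box p or Box not q is true.
    At s3: Dia Box p requires Box p at some successor in {s0, s2, s3, s5, s6, s8, s9}.
      Box p holds at s0, so Dia Box p is true at s3.
    At s3: Box not q requires not q at every successor {s0, s2, s3, s5, s6, s8, s9}.
      not q fails at s0, so Box not q is false at s3.

No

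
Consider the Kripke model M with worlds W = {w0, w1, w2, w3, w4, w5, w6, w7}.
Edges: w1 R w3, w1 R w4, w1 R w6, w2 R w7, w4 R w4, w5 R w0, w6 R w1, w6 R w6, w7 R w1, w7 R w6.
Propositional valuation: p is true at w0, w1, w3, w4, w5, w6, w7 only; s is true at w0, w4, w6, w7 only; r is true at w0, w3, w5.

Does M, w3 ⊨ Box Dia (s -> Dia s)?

Yes

At w3: no accessible worlds, so Box Dia (s -> Dia s) holds vacuously.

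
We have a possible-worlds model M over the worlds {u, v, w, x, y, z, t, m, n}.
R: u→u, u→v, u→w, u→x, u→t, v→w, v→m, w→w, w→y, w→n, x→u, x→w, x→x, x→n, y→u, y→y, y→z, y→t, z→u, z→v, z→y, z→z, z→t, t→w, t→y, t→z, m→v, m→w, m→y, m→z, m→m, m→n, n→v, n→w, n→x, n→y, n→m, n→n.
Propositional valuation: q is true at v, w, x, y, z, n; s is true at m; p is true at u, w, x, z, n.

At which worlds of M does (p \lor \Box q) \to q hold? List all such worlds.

v, w, x, y, z, m, n

Recall that \Box ψ holds at a world iff ψ holds at every accessible world, and \Diamond ψ holds iff ψ holds at some accessible world.
Let φ = (p \lor \Box q) \to q. Evaluate φ at each world:
  u (successors {u, v, w, x, t}): φ is false.
  v (successors {w, m}): φ is true.
  w (successors {w, y, n}): φ is true.
  x (successors {u, w, x, n}): φ is true.
  y (successors {u, y, z, t}): φ is true.
  z (successors {u, v, y, z, t}): φ is true.
  t (successors {w, y, z}): φ is false.
  m (successors {v, w, y, z, m, n}): φ is true.
  n (successors {v, w, x, y, m, n}): φ is true.
For instance, at u:
  At u: p \lor \Box q is true, q is false, so (p \lor \Box q) \to q is false.
    At u: p is true, \Box q is false, so p \lor \Box q is true.
      At u: \Box q requires q at every successor {u, v, w, x, t}.
        q fails at u, so \Box q is false at u.
Satisfying worlds: {v, w, x, y, z, m, n}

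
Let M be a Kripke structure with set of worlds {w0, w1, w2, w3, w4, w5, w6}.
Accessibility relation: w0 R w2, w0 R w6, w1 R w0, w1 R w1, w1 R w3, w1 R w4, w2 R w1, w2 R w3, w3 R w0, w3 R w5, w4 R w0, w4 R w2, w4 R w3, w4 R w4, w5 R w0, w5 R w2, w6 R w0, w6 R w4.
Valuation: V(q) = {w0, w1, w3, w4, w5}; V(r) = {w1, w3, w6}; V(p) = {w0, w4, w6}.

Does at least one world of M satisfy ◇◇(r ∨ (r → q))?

Yes

Let φ = ◇◇(r ∨ (r → q)). Evaluate φ at each world:
  w0 (successors {w2, w6}): φ is true.
  w1 (successors {w0, w1, w3, w4}): φ is true.
  w2 (successors {w1, w3}): φ is true.
  w3 (successors {w0, w5}): φ is true.
  w4 (successors {w0, w2, w3, w4}): φ is true.
  w5 (successors {w0, w2}): φ is true.
  w6 (successors {w0, w4}): φ is true.
Detail at w0 (witness):
  At w0: ◇◇(r ∨ (r → q)) requires ◇(r ∨ (r → q)) at some successor in {w2, w6}.
    ◇(r ∨ (r → q)) holds at w2, so ◇◇(r ∨ (r → q)) is true at w0.
      At w2: ◇(r ∨ (r → q)) requires r ∨ (r → q) at some successor in {w1, w3}.
        r ∨ (r → q) holds at w1, so ◇(r ∨ (r → q)) is true at w2.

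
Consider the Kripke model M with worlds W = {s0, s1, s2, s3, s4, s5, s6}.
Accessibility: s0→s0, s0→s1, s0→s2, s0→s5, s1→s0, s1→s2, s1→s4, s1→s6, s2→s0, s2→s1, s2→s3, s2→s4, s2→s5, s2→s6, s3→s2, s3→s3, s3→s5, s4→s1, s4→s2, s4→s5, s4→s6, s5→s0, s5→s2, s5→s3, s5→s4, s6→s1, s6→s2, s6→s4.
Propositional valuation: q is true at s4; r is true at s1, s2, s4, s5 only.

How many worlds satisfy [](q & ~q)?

0

Let φ = [](q & ~q). Evaluate φ at each world:
  s0 (successors {s0, s1, s2, s5}): φ is false.
  s1 (successors {s0, s2, s4, s6}): φ is false.
  s2 (successors {s0, s1, s3, s4, s5, s6}): φ is false.
  s3 (successors {s2, s3, s5}): φ is false.
  s4 (successors {s1, s2, s5, s6}): φ is false.
  s5 (successors {s0, s2, s3, s4}): φ is false.
  s6 (successors {s1, s2, s4}): φ is false.
For instance, at s4:
  At s4: [](q & ~q) requires q & ~q at every successor {s1, s2, s5, s6}.
    q & ~q fails at s1, so [](q & ~q) is false at s4.
Satisfying worlds: none.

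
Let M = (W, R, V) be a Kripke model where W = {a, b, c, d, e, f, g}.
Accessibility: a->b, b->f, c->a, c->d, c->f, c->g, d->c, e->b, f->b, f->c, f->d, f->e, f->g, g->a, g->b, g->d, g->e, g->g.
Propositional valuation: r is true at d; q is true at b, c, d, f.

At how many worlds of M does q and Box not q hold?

Let φ = q and Box not q. Evaluate φ at each world:
  a (successors {b}): φ is false.
  b (successors {f}): φ is false.
  c (successors {a, d, f, g}): φ is false.
  d (successors {c}): φ is false.
  e (successors {b}): φ is false.
  f (successors {b, c, d, e, g}): φ is false.
  g (successors {a, b, d, e, g}): φ is false.
For instance, at e:
  At e: q is false, Box not q is false, so q and Box not q is false.
    At e: Box not q requires not q at every successor {b}.
      not q fails at b, so Box not q is false at e.
Satisfying worlds: none.

0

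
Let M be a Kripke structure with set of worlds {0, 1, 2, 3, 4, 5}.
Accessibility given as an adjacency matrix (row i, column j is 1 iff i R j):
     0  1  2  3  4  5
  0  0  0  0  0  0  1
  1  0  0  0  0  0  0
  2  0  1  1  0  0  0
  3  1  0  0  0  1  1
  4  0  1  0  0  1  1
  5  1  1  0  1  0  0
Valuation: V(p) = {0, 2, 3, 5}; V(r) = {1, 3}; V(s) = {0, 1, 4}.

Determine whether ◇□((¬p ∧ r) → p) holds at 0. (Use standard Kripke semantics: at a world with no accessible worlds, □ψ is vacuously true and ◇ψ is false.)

No

At 0: ◇□((¬p ∧ r) → p) requires □((¬p ∧ r) → p) at some successor in {5}.
  At 5: □((¬p ∧ r) → p) is false.
So ◇□((¬p ∧ r) → p) is false at 0.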